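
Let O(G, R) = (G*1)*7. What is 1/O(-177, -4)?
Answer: -1/1239 ≈ -0.00080710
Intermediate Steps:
O(G, R) = 7*G (O(G, R) = G*7 = 7*G)
1/O(-177, -4) = 1/(7*(-177)) = 1/(-1239) = -1/1239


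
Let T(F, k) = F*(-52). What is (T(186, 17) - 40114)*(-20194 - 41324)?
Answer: 3062735148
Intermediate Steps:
T(F, k) = -52*F
(T(186, 17) - 40114)*(-20194 - 41324) = (-52*186 - 40114)*(-20194 - 41324) = (-9672 - 40114)*(-61518) = -49786*(-61518) = 3062735148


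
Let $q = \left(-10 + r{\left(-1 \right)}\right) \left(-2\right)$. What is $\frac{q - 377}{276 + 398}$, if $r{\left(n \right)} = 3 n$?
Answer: $- \frac{351}{674} \approx -0.52077$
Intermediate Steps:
$q = 26$ ($q = \left(-10 + 3 \left(-1\right)\right) \left(-2\right) = \left(-10 - 3\right) \left(-2\right) = \left(-13\right) \left(-2\right) = 26$)
$\frac{q - 377}{276 + 398} = \frac{26 - 377}{276 + 398} = - \frac{351}{674}$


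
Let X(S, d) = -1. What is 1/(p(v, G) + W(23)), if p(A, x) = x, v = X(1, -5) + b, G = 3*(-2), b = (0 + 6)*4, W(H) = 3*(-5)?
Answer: -1/21 ≈ -0.047619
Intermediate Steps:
W(H) = -15
b = 24 (b = 6*4 = 24)
G = -6
v = 23 (v = -1 + 24 = 23)
1/(p(v, G) + W(23)) = 1/(-6 - 15) = 1/(-21) = -1/21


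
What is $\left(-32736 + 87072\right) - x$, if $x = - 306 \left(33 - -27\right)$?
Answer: $72696$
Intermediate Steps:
$x = -18360$ ($x = - 306 \left(33 + 27\right) = \left(-306\right) 60 = -18360$)
$\left(-32736 + 87072\right) - x = \left(-32736 + 87072\right) - -18360 = 54336 + 18360 = 72696$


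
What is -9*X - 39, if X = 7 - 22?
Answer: 96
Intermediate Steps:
X = -15
-9*X - 39 = -9*(-15) - 39 = 135 - 39 = 96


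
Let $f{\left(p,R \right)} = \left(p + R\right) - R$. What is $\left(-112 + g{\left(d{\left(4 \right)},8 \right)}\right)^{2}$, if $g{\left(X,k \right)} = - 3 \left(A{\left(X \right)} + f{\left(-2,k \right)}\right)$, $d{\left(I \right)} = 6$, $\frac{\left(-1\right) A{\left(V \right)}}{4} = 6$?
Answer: $1156$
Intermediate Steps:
$A{\left(V \right)} = -24$ ($A{\left(V \right)} = \left(-4\right) 6 = -24$)
$f{\left(p,R \right)} = p$ ($f{\left(p,R \right)} = \left(R + p\right) - R = p$)
$g{\left(X,k \right)} = 78$ ($g{\left(X,k \right)} = - 3 \left(-24 - 2\right) = \left(-3\right) \left(-26\right) = 78$)
$\left(-112 + g{\left(d{\left(4 \right)},8 \right)}\right)^{2} = \left(-112 + 78\right)^{2} = \left(-34\right)^{2} = 1156$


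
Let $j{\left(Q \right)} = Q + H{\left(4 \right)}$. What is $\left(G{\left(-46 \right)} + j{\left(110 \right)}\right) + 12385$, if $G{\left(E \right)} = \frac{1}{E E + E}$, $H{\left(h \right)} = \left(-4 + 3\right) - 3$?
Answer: $\frac{25856371}{2070} \approx 12491.0$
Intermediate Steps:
$H{\left(h \right)} = -4$ ($H{\left(h \right)} = -1 - 3 = -4$)
$j{\left(Q \right)} = -4 + Q$ ($j{\left(Q \right)} = Q - 4 = -4 + Q$)
$G{\left(E \right)} = \frac{1}{E + E^{2}}$ ($G{\left(E \right)} = \frac{1}{E^{2} + E} = \frac{1}{E + E^{2}}$)
$\left(G{\left(-46 \right)} + j{\left(110 \right)}\right) + 12385 = \left(\frac{1}{\left(-46\right) \left(1 - 46\right)} + \left(-4 + 110\right)\right) + 12385 = \left(- \frac{1}{46 \left(-45\right)} + 106\right) + 12385 = \left(\left(- \frac{1}{46}\right) \left(- \frac{1}{45}\right) + 106\right) + 12385 = \left(\frac{1}{2070} + 106\right) + 12385 = \frac{219421}{2070} + 12385 = \frac{25856371}{2070}$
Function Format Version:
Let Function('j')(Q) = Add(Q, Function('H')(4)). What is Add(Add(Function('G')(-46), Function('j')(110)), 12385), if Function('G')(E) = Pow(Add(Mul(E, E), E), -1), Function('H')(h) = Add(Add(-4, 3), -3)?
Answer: Rational(25856371, 2070) ≈ 12491.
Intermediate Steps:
Function('H')(h) = -4 (Function('H')(h) = Add(-1, -3) = -4)
Function('j')(Q) = Add(-4, Q) (Function('j')(Q) = Add(Q, -4) = Add(-4, Q))
Function('G')(E) = Pow(Add(E, Pow(E, 2)), -1) (Function('G')(E) = Pow(Add(Pow(E, 2), E), -1) = Pow(Add(E, Pow(E, 2)), -1))
Add(Add(Function('G')(-46), Function('j')(110)), 12385) = Add(Add(Mul(Pow(-46, -1), Pow(Add(1, -46), -1)), Add(-4, 110)), 12385) = Add(Add(Mul(Rational(-1, 46), Pow(-45, -1)), 106), 12385) = Add(Add(Mul(Rational(-1, 46), Rational(-1, 45)), 106), 12385) = Add(Add(Rational(1, 2070), 106), 12385) = Add(Rational(219421, 2070), 12385) = Rational(25856371, 2070)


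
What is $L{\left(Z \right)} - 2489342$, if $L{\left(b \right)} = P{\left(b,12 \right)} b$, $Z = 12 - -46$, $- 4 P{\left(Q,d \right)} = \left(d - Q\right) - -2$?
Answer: $-2488704$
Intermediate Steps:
$P{\left(Q,d \right)} = - \frac{1}{2} - \frac{d}{4} + \frac{Q}{4}$ ($P{\left(Q,d \right)} = - \frac{\left(d - Q\right) - -2}{4} = - \frac{\left(d - Q\right) + 2}{4} = - \frac{2 + d - Q}{4} = - \frac{1}{2} - \frac{d}{4} + \frac{Q}{4}$)
$Z = 58$ ($Z = 12 + 46 = 58$)
$L{\left(b \right)} = b \left(- \frac{7}{2} + \frac{b}{4}\right)$ ($L{\left(b \right)} = \left(- \frac{1}{2} - 3 + \frac{b}{4}\right) b = \left(- \frac{7}{2} + \frac{b}{4}\right) b = b \left(- \frac{7}{2} + \frac{b}{4}\right)$)
$L{\left(Z \right)} - 2489342 = \frac{1}{4} \cdot 58 \left(-14 + 58\right) - 2489342 = \frac{1}{4} \cdot 58 \cdot 44 - 2489342 = 638 - 2489342 = -2488704$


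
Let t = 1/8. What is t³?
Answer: 1/512 ≈ 0.0019531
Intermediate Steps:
t = ⅛ ≈ 0.12500
t³ = (⅛)³ = 1/512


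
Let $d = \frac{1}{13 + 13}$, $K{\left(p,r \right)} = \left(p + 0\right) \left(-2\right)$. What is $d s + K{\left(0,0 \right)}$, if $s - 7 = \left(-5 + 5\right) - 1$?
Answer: $\frac{3}{13} \approx 0.23077$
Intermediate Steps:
$K{\left(p,r \right)} = - 2 p$ ($K{\left(p,r \right)} = p \left(-2\right) = - 2 p$)
$d = \frac{1}{26} \approx 0.038462$
$s = 6$ ($s = 7 + \left(\left(-5 + 5\right) - 1\right) = 7 + \left(0 - 1\right) = 7 - 1 = 6$)
$d s + K{\left(0,0 \right)} = \frac{1}{26} \cdot 6 - 0 = \frac{3}{13} + 0 = \frac{3}{13}$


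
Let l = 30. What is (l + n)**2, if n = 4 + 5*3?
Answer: 2401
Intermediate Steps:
n = 19 (n = 4 + 15 = 19)
(l + n)**2 = (30 + 19)**2 = 49**2 = 2401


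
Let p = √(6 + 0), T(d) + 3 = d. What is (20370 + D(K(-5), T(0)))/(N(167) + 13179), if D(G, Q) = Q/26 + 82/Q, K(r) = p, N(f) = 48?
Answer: 1586719/1031706 ≈ 1.5380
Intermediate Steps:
T(d) = -3 + d
p = √6 ≈ 2.4495
K(r) = √6
D(G, Q) = 82/Q + Q/26 (D(G, Q) = Q*(1/26) + 82/Q = Q/26 + 82/Q = 82/Q + Q/26)
(20370 + D(K(-5), T(0)))/(N(167) + 13179) = (20370 + (82/(-3 + 0) + (-3 + 0)/26))/(48 + 13179) = (20370 + (82/(-3) + (1/26)*(-3)))/13227 = (20370 + (82*(-⅓) - 3/26))*(1/13227) = (20370 + (-82/3 - 3/26))*(1/13227) = (20370 - 2141/78)*(1/13227) = (1586719/78)*(1/13227) = 1586719/1031706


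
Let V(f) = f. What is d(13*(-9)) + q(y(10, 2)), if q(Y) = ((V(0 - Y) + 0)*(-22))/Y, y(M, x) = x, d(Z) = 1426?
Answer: 1448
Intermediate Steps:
q(Y) = 22 (q(Y) = (((0 - Y) + 0)*(-22))/Y = ((-Y + 0)*(-22))/Y = (-Y*(-22))/Y = (22*Y)/Y = 22)
d(13*(-9)) + q(y(10, 2)) = 1426 + 22 = 1448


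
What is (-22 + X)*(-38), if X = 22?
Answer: 0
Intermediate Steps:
(-22 + X)*(-38) = (-22 + 22)*(-38) = 0*(-38) = 0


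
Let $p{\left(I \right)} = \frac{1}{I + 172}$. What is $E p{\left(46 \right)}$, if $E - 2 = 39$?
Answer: $\frac{41}{218} \approx 0.18807$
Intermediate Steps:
$p{\left(I \right)} = \frac{1}{172 + I}$
$E = 41$ ($E = 2 + 39 = 41$)
$E p{\left(46 \right)} = \frac{41}{172 + 46} = \frac{41}{218}$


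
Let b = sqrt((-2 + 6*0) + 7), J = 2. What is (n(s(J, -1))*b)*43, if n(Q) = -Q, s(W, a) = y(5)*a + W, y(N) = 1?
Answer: -43*sqrt(5) ≈ -96.151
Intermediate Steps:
s(W, a) = W + a (s(W, a) = 1*a + W = a + W = W + a)
b = sqrt(5) (b = sqrt((-2 + 0) + 7) = sqrt(-2 + 7) = sqrt(5) ≈ 2.2361)
(n(s(J, -1))*b)*43 = ((-(2 - 1))*sqrt(5))*43 = ((-1*1)*sqrt(5))*43 = -sqrt(5)*43 = -43*sqrt(5)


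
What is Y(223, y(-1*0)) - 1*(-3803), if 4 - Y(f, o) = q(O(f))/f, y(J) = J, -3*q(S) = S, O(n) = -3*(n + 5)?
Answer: 848733/223 ≈ 3806.0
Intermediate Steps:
O(n) = -15 - 3*n (O(n) = -3*(5 + n) = -15 - 3*n)
q(S) = -S/3
Y(f, o) = 4 - (5 + f)/f (Y(f, o) = 4 - (-(-15 - 3*f)/3)/f = 4 - (5 + f)/f)
Y(223, y(-1*0)) - 1*(-3803) = (3 - 5/223) - 1*(-3803) = (3 - 5*1/223) + 3803 = (3 - 5/223) + 3803 = 664/223 + 3803 = 848733/223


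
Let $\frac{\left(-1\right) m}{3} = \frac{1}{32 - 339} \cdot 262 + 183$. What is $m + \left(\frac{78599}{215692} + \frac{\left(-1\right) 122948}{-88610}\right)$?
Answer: $- \frac{1597985431141599}{2933763856420} \approx -544.69$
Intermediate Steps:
$m = - \frac{167757}{307}$ ($m = - 3 \left(\frac{1}{32 - 339} \cdot 262 + 183\right) = - 3 \left(\frac{1}{-307} \cdot 262 + 183\right) = - 3 \left(\left(- \frac{1}{307}\right) 262 + 183\right) = - 3 \left(- \frac{262}{307} + 183\right) = \left(-3\right) \frac{55919}{307} = - \frac{167757}{307} \approx -546.44$)
$m + \left(\frac{78599}{215692} + \frac{\left(-1\right) 122948}{-88610}\right) = - \frac{167757}{307} + \left(\frac{78599}{215692} + \frac{\left(-1\right) 122948}{-88610}\right) = - \frac{167757}{307} + \left(78599 \cdot \frac{1}{215692} - - \frac{61474}{44305}\right) = - \frac{167757}{307} + \left(\frac{78599}{215692} + \frac{61474}{44305}\right) = - \frac{167757}{307} + \frac{16741778703}{9556234060} = - \frac{1597985431141599}{2933763856420}$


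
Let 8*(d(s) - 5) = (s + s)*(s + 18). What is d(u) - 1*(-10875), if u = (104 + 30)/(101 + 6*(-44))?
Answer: 288976920/26569 ≈ 10876.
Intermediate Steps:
u = -134/163 (u = 134/(101 - 264) = 134/(-163) = 134*(-1/163) = -134/163 ≈ -0.82209)
d(s) = 5 + s*(18 + s)/4 (d(s) = 5 + ((s + s)*(s + 18))/8 = 5 + ((2*s)*(18 + s))/8 = 5 + (2*s*(18 + s))/8 = 5 + s*(18 + s)/4)
d(u) - 1*(-10875) = (5 + (-134/163)²/4 + (9/2)*(-134/163)) - 1*(-10875) = (5 + (¼)*(17956/26569) - 603/163) + 10875 = (5 + 4489/26569 - 603/163) + 10875 = 39045/26569 + 10875 = 288976920/26569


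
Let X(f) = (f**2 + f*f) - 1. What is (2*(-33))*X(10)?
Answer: -13134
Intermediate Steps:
X(f) = -1 + 2*f**2 (X(f) = (f**2 + f**2) - 1 = 2*f**2 - 1 = -1 + 2*f**2)
(2*(-33))*X(10) = (2*(-33))*(-1 + 2*10**2) = -66*(-1 + 2*100) = -66*(-1 + 200) = -66*199 = -13134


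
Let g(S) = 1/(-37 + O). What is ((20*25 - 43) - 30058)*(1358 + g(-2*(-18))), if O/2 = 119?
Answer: -2693286453/67 ≈ -4.0198e+7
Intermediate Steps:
O = 238 (O = 2*119 = 238)
g(S) = 1/201 (g(S) = 1/(-37 + 238) = 1/201)
((20*25 - 43) - 30058)*(1358 + g(-2*(-18))) = ((20*25 - 43) - 30058)*(1358 + 1/201) = ((500 - 43) - 30058)*(272959/201) = (457 - 30058)*(272959/201) = -29601*272959/201 = -2693286453/67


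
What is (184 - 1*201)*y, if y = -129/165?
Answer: 731/55 ≈ 13.291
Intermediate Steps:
y = -43/55 (y = -129*1/165 = -43/55 ≈ -0.78182)
(184 - 1*201)*y = (184 - 1*201)*(-43/55) = (184 - 201)*(-43/55) = -17*(-43/55) = 731/55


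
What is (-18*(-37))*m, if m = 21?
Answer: 13986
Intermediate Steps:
(-18*(-37))*m = -18*(-37)*21 = 666*21 = 13986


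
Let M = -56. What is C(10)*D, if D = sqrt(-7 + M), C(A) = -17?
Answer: -51*I*sqrt(7) ≈ -134.93*I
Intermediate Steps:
D = 3*I*sqrt(7) (D = sqrt(-7 - 56) = sqrt(-63) = 3*I*sqrt(7) ≈ 7.9373*I)
C(10)*D = -51*I*sqrt(7)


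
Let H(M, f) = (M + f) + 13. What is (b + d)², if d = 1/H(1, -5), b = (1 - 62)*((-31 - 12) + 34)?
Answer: 24423364/81 ≈ 3.0152e+5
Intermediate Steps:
b = 549 (b = -61*(-43 + 34) = -61*(-9) = 549)
H(M, f) = 13 + M + f
d = ⅑ (d = 1/(13 + 1 - 5) = 1/9 = ⅑ ≈ 0.11111)
(b + d)² = (549 + ⅑)² = (4942/9)² = 24423364/81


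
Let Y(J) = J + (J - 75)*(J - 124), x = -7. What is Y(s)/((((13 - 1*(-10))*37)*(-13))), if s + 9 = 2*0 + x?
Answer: -12724/11063 ≈ -1.1501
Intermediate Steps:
s = -16 (s = -9 + (2*0 - 7) = -9 + (0 - 7) = -9 - 7 = -16)
Y(J) = J + (-124 + J)*(-75 + J) (Y(J) = J + (-75 + J)*(-124 + J) = J + (-124 + J)*(-75 + J))
Y(s)/((((13 - 1*(-10))*37)*(-13))) = (9300 + (-16)² - 198*(-16))/((((13 - 1*(-10))*37)*(-13))) = (9300 + 256 + 3168)/((((13 + 10)*37)*(-13))) = 12724/(((23*37)*(-13))) = 12724/((851*(-13))) = 12724/(-11063) = 12724*(-1/11063) = -12724/11063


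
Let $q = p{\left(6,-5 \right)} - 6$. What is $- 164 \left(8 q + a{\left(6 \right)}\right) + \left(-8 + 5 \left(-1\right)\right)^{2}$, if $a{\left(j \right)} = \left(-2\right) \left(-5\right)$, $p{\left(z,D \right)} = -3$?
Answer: $10337$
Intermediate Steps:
$a{\left(j \right)} = 10$
$q = -9$ ($q = -3 - 6 = -9$)
$- 164 \left(8 q + a{\left(6 \right)}\right) + \left(-8 + 5 \left(-1\right)\right)^{2} = - 164 \left(8 \left(-9\right) + 10\right) + \left(-8 + 5 \left(-1\right)\right)^{2} = - 164 \left(-72 + 10\right) + \left(-8 - 5\right)^{2} = \left(-164\right) \left(-62\right) + \left(-13\right)^{2} = 10168 + 169 = 10337$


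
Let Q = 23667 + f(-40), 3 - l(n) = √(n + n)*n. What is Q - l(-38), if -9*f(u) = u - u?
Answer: 23664 - 76*I*√19 ≈ 23664.0 - 331.28*I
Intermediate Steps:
f(u) = 0 (f(u) = -(u - u)/9 = -⅑*0 = 0)
l(n) = 3 - √2*n^(3/2) (l(n) = 3 - √(n + n)*n = 3 - √(2*n)*n = 3 - √2*√n*n = 3 - √2*n^(3/2))
Q = 23667 (Q = 23667 + 0 = 23667)
Q - l(-38) = 23667 - (3 - √2*(-38)^(3/2)) = 23667 - (3 - √2*(-38*I*√38)) = 23667 - (3 + 76*I*√19) = 23667 + (-3 - 76*I*√19) = 23664 - 76*I*√19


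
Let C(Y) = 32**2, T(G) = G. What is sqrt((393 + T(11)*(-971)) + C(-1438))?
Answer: 4*I*sqrt(579) ≈ 96.25*I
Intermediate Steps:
C(Y) = 1024
sqrt((393 + T(11)*(-971)) + C(-1438)) = sqrt((393 + 11*(-971)) + 1024) = sqrt((393 - 10681) + 1024) = sqrt(-10288 + 1024) = sqrt(-9264) = 4*I*sqrt(579)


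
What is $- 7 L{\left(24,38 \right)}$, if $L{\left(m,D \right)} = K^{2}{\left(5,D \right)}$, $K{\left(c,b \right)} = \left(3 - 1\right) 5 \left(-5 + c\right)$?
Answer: $0$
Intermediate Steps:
$K{\left(c,b \right)} = -50 + 10 c$ ($K{\left(c,b \right)} = 2 \cdot 5 \left(-5 + c\right) = 10 \left(-5 + c\right) = -50 + 10 c$)
$L{\left(m,D \right)} = 0$ ($L{\left(m,D \right)} = \left(-50 + 10 \cdot 5\right)^{2} = \left(-50 + 50\right)^{2} = 0^{2} = 0$)
$- 7 L{\left(24,38 \right)} = \left(-7\right) 0 = 0$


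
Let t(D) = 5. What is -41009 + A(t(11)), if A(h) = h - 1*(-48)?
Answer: -40956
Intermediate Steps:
A(h) = 48 + h (A(h) = h + 48 = 48 + h)
-41009 + A(t(11)) = -41009 + (48 + 5) = -41009 + 53 = -40956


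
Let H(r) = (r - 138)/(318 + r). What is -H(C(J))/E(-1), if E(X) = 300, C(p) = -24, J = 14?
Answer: 9/4900 ≈ 0.0018367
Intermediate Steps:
H(r) = (-138 + r)/(318 + r)
-H(C(J))/E(-1) = -(-138 - 24)/(318 - 24)/300 = --162/294/300 = -(1/294)*(-162)/300 = -(-27)/(49*300) = -1*(-9/4900) = 9/4900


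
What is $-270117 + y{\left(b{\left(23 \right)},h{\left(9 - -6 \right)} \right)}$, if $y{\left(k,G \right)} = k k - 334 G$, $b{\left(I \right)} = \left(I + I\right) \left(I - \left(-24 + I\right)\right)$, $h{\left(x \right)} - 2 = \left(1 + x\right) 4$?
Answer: $926655$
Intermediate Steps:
$h{\left(x \right)} = 6 + 4 x$ ($h{\left(x \right)} = 2 + \left(1 + x\right) 4 = 2 + \left(4 + 4 x\right) = 6 + 4 x$)
$b{\left(I \right)} = 48 I$ ($b{\left(I \right)} = 2 I 24 = 48 I$)
$y{\left(k,G \right)} = k^{2} - 334 G$
$-270117 + y{\left(b{\left(23 \right)},h{\left(9 - -6 \right)} \right)} = -270117 + \left(\left(48 \cdot 23\right)^{2} - 334 \left(6 + 4 \left(9 - -6\right)\right)\right) = -270117 + \left(1104^{2} - 334 \left(6 + 4 \left(9 + 6\right)\right)\right) = -270117 + \left(1218816 - 334 \left(6 + 4 \cdot 15\right)\right) = -270117 + \left(1218816 - 334 \left(6 + 60\right)\right) = -270117 + \left(1218816 - 22044\right) = -270117 + 1196772 = 926655$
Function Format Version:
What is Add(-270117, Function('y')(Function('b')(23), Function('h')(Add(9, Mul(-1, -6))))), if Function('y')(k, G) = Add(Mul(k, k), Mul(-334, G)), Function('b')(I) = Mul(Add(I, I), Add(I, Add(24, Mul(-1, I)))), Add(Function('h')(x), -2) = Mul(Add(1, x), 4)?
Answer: 926655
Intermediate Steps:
Function('h')(x) = Add(6, Mul(4, x)) (Function('h')(x) = Add(2, Mul(Add(1, x), 4)) = Add(2, Add(4, Mul(4, x))) = Add(6, Mul(4, x)))
Function('b')(I) = Mul(48, I) (Function('b')(I) = Mul(Mul(2, I), 24) = Mul(48, I))
Function('y')(k, G) = Add(Pow(k, 2), Mul(-334, G))
Add(-270117, Function('y')(Function('b')(23), Function('h')(Add(9, Mul(-1, -6))))) = Add(-270117, Add(Pow(Mul(48, 23), 2), Mul(-334, Add(6, Mul(4, Add(9, Mul(-1, -6))))))) = Add(-270117, Add(Pow(1104, 2), Mul(-334, Add(6, Mul(4, Add(9, 6)))))) = Add(-270117, Add(1218816, Mul(-334, Add(6, Mul(4, 15))))) = Add(-270117, Add(1218816, Mul(-334, Add(6, 60)))) = Add(-270117, Add(1218816, Mul(-334, 66))) = Add(-270117, Add(1218816, -22044)) = Add(-270117, 1196772) = 926655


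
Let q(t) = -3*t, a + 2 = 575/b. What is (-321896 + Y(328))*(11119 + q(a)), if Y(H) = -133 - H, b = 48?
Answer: -57194190725/16 ≈ -3.5746e+9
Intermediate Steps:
a = 479/48 (a = -2 + 575/48 = 479/48 ≈ 9.9792)
(-321896 + Y(328))*(11119 + q(a)) = (-321896 + (-133 - 1*328))*(11119 - 3*479/48) = (-321896 + (-133 - 328))*(11119 - 479/16) = (-321896 - 461)*(177425/16) = -322357*177425/16 = -57194190725/16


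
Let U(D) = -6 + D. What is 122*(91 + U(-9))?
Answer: 9272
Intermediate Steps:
122*(91 + U(-9)) = 122*(91 + (-6 - 9)) = 122*(91 - 15) = 122*76 = 9272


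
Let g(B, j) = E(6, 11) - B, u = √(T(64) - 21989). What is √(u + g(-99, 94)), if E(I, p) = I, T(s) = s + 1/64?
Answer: √(1680 + 6*I*√155911)/4 ≈ 11.969 + 6.1855*I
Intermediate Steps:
T(s) = 1/64 + s (T(s) = s + 1/64 = 1/64 + s)
u = 3*I*√155911/8 (u = √((1/64 + 64) - 21989) = √(4097/64 - 21989) = √(-1403199/64) = 3*I*√155911/8 ≈ 148.07*I)
g(B, j) = 6 - B
√(u + g(-99, 94)) = √(3*I*√155911/8 + (6 - 1*(-99))) = √(3*I*√155911/8 + (6 + 99)) = √(3*I*√155911/8 + 105) = √(105 + 3*I*√155911/8)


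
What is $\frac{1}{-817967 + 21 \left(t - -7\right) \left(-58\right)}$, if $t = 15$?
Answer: $- \frac{1}{844763} \approx -1.1838 \cdot 10^{-6}$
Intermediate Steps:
$\frac{1}{-817967 + 21 \left(t - -7\right) \left(-58\right)} = \frac{1}{-817967 + 21 \left(15 - -7\right) \left(-58\right)} = \frac{1}{-817967 + 21 \left(15 + 7\right) \left(-58\right)} = \frac{1}{-817967 + 21 \cdot 22 \left(-58\right)} = \frac{1}{-817967 + 462 \left(-58\right)} = \frac{1}{-817967 - 26796} = \frac{1}{-844763} = - \frac{1}{844763}$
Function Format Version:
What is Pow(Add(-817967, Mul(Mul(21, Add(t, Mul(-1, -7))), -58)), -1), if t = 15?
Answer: Rational(-1, 844763) ≈ -1.1838e-6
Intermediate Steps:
Pow(Add(-817967, Mul(Mul(21, Add(t, Mul(-1, -7))), -58)), -1) = Pow(Add(-817967, Mul(Mul(21, Add(15, Mul(-1, -7))), -58)), -1) = Pow(Add(-817967, Mul(Mul(21, Add(15, 7)), -58)), -1) = Pow(Add(-817967, Mul(Mul(21, 22), -58)), -1) = Pow(Add(-817967, Mul(462, -58)), -1) = Pow(Add(-817967, -26796), -1) = Pow(-844763, -1) = Rational(-1, 844763)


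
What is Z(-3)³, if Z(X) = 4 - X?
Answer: 343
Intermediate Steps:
Z(-3)³ = (4 - 1*(-3))³ = (4 + 3)³ = 7³ = 343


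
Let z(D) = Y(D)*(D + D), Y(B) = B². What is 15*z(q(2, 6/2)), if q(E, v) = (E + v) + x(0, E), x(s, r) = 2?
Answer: 10290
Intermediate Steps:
q(E, v) = 2 + E + v (q(E, v) = (E + v) + 2 = 2 + E + v)
z(D) = 2*D³ (z(D) = D²*(D + D) = D²*(2*D) = 2*D³)
15*z(q(2, 6/2)) = 15*(2*(2 + 2 + 6/2)³) = 15*(2*(2 + 2 + 6*(½))³) = 15*(2*(2 + 2 + 3)³) = 15*(2*7³) = 15*(2*343) = 15*686 = 10290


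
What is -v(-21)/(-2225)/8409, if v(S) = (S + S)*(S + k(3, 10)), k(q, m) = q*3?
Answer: 168/6236675 ≈ 2.6937e-5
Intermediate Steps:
k(q, m) = 3*q
v(S) = 2*S*(9 + S) (v(S) = (S + S)*(S + 3*3) = (2*S)*(S + 9) = (2*S)*(9 + S) = 2*S*(9 + S))
-v(-21)/(-2225)/8409 = -(2*(-21)*(9 - 21))/(-2225)/8409 = -(2*(-21)*(-12))*(-1/2225)/8409 = -504*(-1/2225)/8409 = -(-504)/(2225*8409) = -1*(-168/6236675) = 168/6236675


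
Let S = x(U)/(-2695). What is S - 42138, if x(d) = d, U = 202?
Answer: -113562112/2695 ≈ -42138.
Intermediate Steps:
S = -202/2695 (S = 202/(-2695) = 202*(-1/2695) = -202/2695 ≈ -0.074954)
S - 42138 = -202/2695 - 42138 = -113562112/2695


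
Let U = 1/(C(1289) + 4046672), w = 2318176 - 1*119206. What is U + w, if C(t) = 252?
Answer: 8899064468281/4046924 ≈ 2.1990e+6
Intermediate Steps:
w = 2198970 (w = 2318176 - 119206 = 2198970)
U = 1/4046924 (U = 1/(252 + 4046672) = 1/4046924 ≈ 2.4710e-7)
U + w = 1/4046924 + 2198970 = 8899064468281/4046924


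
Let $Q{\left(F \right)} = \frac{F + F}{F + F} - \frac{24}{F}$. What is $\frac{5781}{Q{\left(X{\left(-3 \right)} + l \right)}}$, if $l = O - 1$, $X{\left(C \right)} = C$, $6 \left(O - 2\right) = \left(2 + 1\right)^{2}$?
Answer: $\frac{5781}{49} \approx 117.98$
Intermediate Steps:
$O = \frac{7}{2}$ ($O = 2 + \frac{\left(2 + 1\right)^{2}}{6} = 2 + \frac{3^{2}}{6} = 2 + \frac{1}{6} \cdot 9 = 2 + \frac{3}{2} = \frac{7}{2} \approx 3.5$)
$l = \frac{5}{2}$ ($l = \frac{7}{2} - 1 = \frac{5}{2} \approx 2.5$)
$Q{\left(F \right)} = 1 - \frac{24}{F}$ ($Q{\left(F \right)} = \frac{2 F}{2 F} - \frac{24}{F} = 2 F \frac{1}{2 F} - \frac{24}{F} = 1 - \frac{24}{F}$)
$\frac{5781}{Q{\left(X{\left(-3 \right)} + l \right)}} = \frac{5781}{\frac{1}{-3 + \frac{5}{2}} \left(-24 + \left(-3 + \frac{5}{2}\right)\right)} = \frac{5781}{\frac{1}{- \frac{1}{2}} \left(-24 - \frac{1}{2}\right)} = \frac{5781}{\left(-2\right) \left(- \frac{49}{2}\right)} = \frac{5781}{49}$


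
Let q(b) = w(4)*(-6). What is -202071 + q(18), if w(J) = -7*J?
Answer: -201903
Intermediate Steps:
q(b) = 168 (q(b) = -7*4*(-6) = -28*(-6) = 168)
-202071 + q(18) = -202071 + 168 = -201903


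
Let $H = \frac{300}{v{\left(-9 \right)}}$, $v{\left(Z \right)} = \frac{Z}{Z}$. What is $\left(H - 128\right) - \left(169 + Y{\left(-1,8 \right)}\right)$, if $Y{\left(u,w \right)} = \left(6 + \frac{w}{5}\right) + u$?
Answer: $- \frac{18}{5} \approx -3.6$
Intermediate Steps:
$v{\left(Z \right)} = 1$
$Y{\left(u,w \right)} = 6 + u + \frac{w}{5}$ ($Y{\left(u,w \right)} = \left(6 + w \frac{1}{5}\right) + u = \left(6 + \frac{w}{5}\right) + u = 6 + u + \frac{w}{5}$)
$H = 300$ ($H = \frac{300}{1} = 300 \cdot 1 = 300$)
$\left(H - 128\right) - \left(169 + Y{\left(-1,8 \right)}\right) = \left(300 - 128\right) - \left(174 + \frac{8}{5}\right) = 172 - \frac{878}{5} = - \frac{18}{5}$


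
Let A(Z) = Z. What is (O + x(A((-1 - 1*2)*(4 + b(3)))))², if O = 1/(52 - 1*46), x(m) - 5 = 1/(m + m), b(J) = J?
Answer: 1296/49 ≈ 26.449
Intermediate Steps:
x(m) = 5 + 1/(2*m) (x(m) = 5 + 1/(m + m) = 5 + 1/(2*m))
O = ⅙ (O = 1/(52 - 46) = 1/6 = ⅙ ≈ 0.16667)
(O + x(A((-1 - 1*2)*(4 + b(3)))))² = (⅙ + (5 + 1/(2*(((-1 - 1*2)*(4 + 3))))))² = (⅙ + (5 + 1/(2*(((-1 - 2)*7)))))² = (⅙ + (5 + 1/(2*((-3*7)))))² = (⅙ + (5 + (½)/(-21)))² = (⅙ + (5 + (½)*(-1/21)))² = (⅙ + (5 - 1/42))² = (⅙ + 209/42)² = (36/7)² = 1296/49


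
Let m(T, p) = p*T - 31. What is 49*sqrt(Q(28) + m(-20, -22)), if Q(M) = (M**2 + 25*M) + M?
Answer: 49*sqrt(1921) ≈ 2147.6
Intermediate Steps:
m(T, p) = -31 + T*p (m(T, p) = T*p - 31 = -31 + T*p)
Q(M) = M**2 + 26*M
49*sqrt(Q(28) + m(-20, -22)) = 49*sqrt(28*(26 + 28) + (-31 - 20*(-22))) = 49*sqrt(28*54 + (-31 + 440)) = 49*sqrt(1512 + 409) = 49*sqrt(1921)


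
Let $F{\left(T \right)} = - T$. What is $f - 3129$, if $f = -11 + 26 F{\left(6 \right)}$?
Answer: $-3296$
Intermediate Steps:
$f = -167$ ($f = -11 + 26 \left(\left(-1\right) 6\right) = -11 + 26 \left(-6\right) = -11 - 156 = -167$)
$f - 3129 = -167 - 3129 = -3296$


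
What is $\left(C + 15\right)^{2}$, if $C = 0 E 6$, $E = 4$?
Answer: $225$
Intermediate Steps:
$C = 0$ ($C = 0 \cdot 4 \cdot 6 = 0 \cdot 6 = 0$)
$\left(C + 15\right)^{2} = \left(0 + 15\right)^{2} = 15^{2} = 225$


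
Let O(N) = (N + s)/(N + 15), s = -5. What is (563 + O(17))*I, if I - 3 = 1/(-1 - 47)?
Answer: 644501/384 ≈ 1678.4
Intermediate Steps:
O(N) = (-5 + N)/(15 + N) (O(N) = (N - 5)/(N + 15) = (-5 + N)/(15 + N))
I = 143/48 (I = 3 + 1/(-1 - 47) = 3 + 1/(-48) = 3 - 1/48 = 143/48 ≈ 2.9792)
(563 + O(17))*I = (563 + (-5 + 17)/(15 + 17))*(143/48) = (563 + 12/32)*(143/48) = (563 + (1/32)*12)*(143/48) = (563 + 3/8)*(143/48) = (4507/8)*(143/48) = 644501/384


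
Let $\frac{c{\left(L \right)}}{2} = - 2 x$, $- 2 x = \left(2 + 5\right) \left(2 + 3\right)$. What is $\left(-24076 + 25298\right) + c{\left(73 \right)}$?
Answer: $1292$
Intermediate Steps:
$x = - \frac{35}{2}$ ($x = - \frac{\left(2 + 5\right) \left(2 + 3\right)}{2} = - \frac{7 \cdot 5}{2} = \left(- \frac{1}{2}\right) 35 = - \frac{35}{2} \approx -17.5$)
$c{\left(L \right)} = 70$ ($c{\left(L \right)} = 2 \left(\left(-2\right) \left(- \frac{35}{2}\right)\right) = 2 \cdot 35 = 70$)
$\left(-24076 + 25298\right) + c{\left(73 \right)} = \left(-24076 + 25298\right) + 70 = 1222 + 70 = 1292$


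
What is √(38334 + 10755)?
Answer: √49089 ≈ 221.56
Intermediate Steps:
√(38334 + 10755) = √49089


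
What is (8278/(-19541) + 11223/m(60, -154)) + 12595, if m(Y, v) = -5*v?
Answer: 189724483733/15046570 ≈ 12609.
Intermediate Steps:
(8278/(-19541) + 11223/m(60, -154)) + 12595 = (8278/(-19541) + 11223/((-5*(-154)))) + 12595 = (8278*(-1/19541) + 11223/770) + 12595 = (-8278/19541 + 11223*(1/770)) + 12595 = (-8278/19541 + 11223/770) + 12595 = 212934583/15046570 + 12595 = 189724483733/15046570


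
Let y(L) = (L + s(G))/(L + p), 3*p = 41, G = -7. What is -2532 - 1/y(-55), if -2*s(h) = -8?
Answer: -387520/153 ≈ -2532.8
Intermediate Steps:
s(h) = 4 (s(h) = -½*(-8) = 4)
p = 41/3 (p = (⅓)*41 = 41/3 ≈ 13.667)
y(L) = (4 + L)/(41/3 + L) (y(L) = (L + 4)/(L + 41/3) = (4 + L)/(41/3 + L))
-2532 - 1/y(-55) = -2532 - 1/(3*(4 - 55)/(41 + 3*(-55))) = -2532 - 1/(3*(-51)/(41 - 165)) = -2532 - 1/(3*(-51)/(-124)) = -2532 - 1/(3*(-1/124)*(-51)) = -2532 - 1/153/124 = -2532 - 1*124/153 = -2532 - 124/153 = -387520/153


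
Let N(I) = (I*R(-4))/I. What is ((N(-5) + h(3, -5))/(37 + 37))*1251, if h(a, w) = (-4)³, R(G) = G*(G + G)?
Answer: -20016/37 ≈ -540.97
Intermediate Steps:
R(G) = 2*G² (R(G) = G*(2*G) = 2*G²)
h(a, w) = -64
N(I) = 32 (N(I) = (I*(2*(-4)²))/I = (I*(2*16))/I = (I*32)/I = (32*I)/I = 32)
((N(-5) + h(3, -5))/(37 + 37))*1251 = ((32 - 64)/(37 + 37))*1251 = (-32/74)*1251 = ((1/74)*(-32))*1251 = -16/37*1251 = -20016/37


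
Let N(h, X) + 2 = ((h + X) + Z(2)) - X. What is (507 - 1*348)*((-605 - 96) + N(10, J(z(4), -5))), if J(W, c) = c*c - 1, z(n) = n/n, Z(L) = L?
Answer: -109869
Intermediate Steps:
z(n) = 1
J(W, c) = -1 + c² (J(W, c) = c² - 1 = -1 + c²)
N(h, X) = h (N(h, X) = -2 + (((h + X) + 2) - X) = -2 + (((X + h) + 2) - X) = -2 + ((2 + X + h) - X) = -2 + (2 + h) = h)
(507 - 1*348)*((-605 - 96) + N(10, J(z(4), -5))) = (507 - 1*348)*((-605 - 96) + 10) = (507 - 348)*(-701 + 10) = 159*(-691) = -109869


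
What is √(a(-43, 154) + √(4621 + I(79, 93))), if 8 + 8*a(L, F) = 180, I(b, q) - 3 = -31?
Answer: √(86 + 4*√4593)/2 ≈ 9.4484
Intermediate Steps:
I(b, q) = -28 (I(b, q) = 3 - 31 = -28)
a(L, F) = 43/2 (a(L, F) = -1 + (⅛)*180 = -1 + 45/2 = 43/2)
√(a(-43, 154) + √(4621 + I(79, 93))) = √(43/2 + √(4621 - 28)) = √(43/2 + √4593)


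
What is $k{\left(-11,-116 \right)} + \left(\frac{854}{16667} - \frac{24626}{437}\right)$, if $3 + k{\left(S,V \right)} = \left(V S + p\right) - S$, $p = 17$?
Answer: $\frac{1295105405}{1040497} \approx 1244.7$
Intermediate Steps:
$k{\left(S,V \right)} = 14 - S + S V$ ($k{\left(S,V \right)} = -3 - \left(-17 + S - V S\right) = -3 - \left(-17 + S - S V\right) = -3 + \left(17 - S + S V\right) = 14 - S + S V$)
$k{\left(-11,-116 \right)} + \left(\frac{854}{16667} - \frac{24626}{437}\right) = \left(14 - -11 - -1276\right) + \left(\frac{854}{16667} - \frac{24626}{437}\right) = \left(14 + 11 + 1276\right) + \left(854 \cdot \frac{1}{16667} - \frac{24626}{437}\right) = 1301 + \left(\frac{122}{2381} - \frac{24626}{437}\right) = 1301 - \frac{58581192}{1040497} = \frac{1295105405}{1040497}$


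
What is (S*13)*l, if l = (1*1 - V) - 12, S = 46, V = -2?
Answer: -5382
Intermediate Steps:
l = -9 (l = (1*1 - 1*(-2)) - 12 = (1 + 2) - 12 = 3 - 12 = -9)
(S*13)*l = (46*13)*(-9) = 598*(-9) = -5382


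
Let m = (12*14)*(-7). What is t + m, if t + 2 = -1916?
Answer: -3094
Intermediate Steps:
t = -1918 (t = -2 - 1916 = -1918)
m = -1176 (m = 168*(-7) = -1176)
t + m = -1918 - 1176 = -3094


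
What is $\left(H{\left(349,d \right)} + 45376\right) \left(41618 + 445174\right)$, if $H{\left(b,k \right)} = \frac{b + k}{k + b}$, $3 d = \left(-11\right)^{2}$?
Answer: $22089160584$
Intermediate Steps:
$d = \frac{121}{3}$ ($d = \frac{\left(-11\right)^{2}}{3} = \frac{1}{3} \cdot 121 = \frac{121}{3} \approx 40.333$)
$H{\left(b,k \right)} = 1$ ($H{\left(b,k \right)} = \frac{b + k}{b + k} = 1$)
$\left(H{\left(349,d \right)} + 45376\right) \left(41618 + 445174\right) = \left(1 + 45376\right) \left(41618 + 445174\right) = 45377 \cdot 486792 = 22089160584$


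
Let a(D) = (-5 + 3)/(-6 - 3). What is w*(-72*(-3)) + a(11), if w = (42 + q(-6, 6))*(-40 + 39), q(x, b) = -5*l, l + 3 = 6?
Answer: -52486/9 ≈ -5831.8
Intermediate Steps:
l = 3 (l = -3 + 6 = 3)
q(x, b) = -15 (q(x, b) = -5*3 = -15)
w = -27 (w = (42 - 15)*(-40 + 39) = 27*(-1) = -27)
a(D) = 2/9 (a(D) = -2/(-9) = -2*(-⅑) = 2/9)
w*(-72*(-3)) + a(11) = -(-1944)*(-3) + 2/9 = -27*216 + 2/9 = -5832 + 2/9 = -52486/9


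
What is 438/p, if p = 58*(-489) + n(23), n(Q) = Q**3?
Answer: -438/16195 ≈ -0.027045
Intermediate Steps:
p = -16195 (p = 58*(-489) + 23**3 = -28362 + 12167 = -16195)
438/p = 438/(-16195) = 438*(-1/16195) = -438/16195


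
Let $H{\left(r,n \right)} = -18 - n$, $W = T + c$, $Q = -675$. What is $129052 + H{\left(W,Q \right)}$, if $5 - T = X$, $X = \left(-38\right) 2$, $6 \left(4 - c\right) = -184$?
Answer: $129709$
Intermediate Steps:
$c = \frac{104}{3}$ ($c = 4 - - \frac{92}{3} = 4 + \frac{92}{3} = \frac{104}{3} \approx 34.667$)
$X = -76$
$T = 81$ ($T = 5 - -76 = 5 + 76 = 81$)
$W = \frac{347}{3}$ ($W = 81 + \frac{104}{3} = \frac{347}{3} \approx 115.67$)
$129052 + H{\left(W,Q \right)} = 129052 - -657 = 129052 + \left(-18 + 675\right) = 129052 + 657 = 129709$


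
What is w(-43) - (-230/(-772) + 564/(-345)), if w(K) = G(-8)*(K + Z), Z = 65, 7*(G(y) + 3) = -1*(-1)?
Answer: -19116199/310730 ≈ -61.520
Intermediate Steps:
G(y) = -20/7 (G(y) = -3 + (-1*(-1))/7 = -3 + (⅐)*1 = -3 + ⅐ = -20/7)
w(K) = -1300/7 - 20*K/7 (w(K) = -20*(K + 65)/7 = -20*(65 + K)/7 = -1300/7 - 20*K/7)
w(-43) - (-230/(-772) + 564/(-345)) = (-1300/7 - 20/7*(-43)) - (-230/(-772) + 564/(-345)) = (-1300/7 + 860/7) - (-230*(-1/772) + 564*(-1/345)) = -440/7 - (115/386 - 188/115) = -440/7 - 1*(-59343/44390) = -440/7 + 59343/44390 = -19116199/310730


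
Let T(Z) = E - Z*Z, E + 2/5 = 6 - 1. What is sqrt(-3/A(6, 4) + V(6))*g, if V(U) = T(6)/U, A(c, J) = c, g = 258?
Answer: 86*I*sqrt(1290)/5 ≈ 617.76*I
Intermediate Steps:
E = 23/5 (E = -2/5 + (6 - 1) = -2/5 + 5 = 23/5 ≈ 4.6000)
T(Z) = 23/5 - Z**2 (T(Z) = 23/5 - Z*Z = 23/5 - Z**2)
V(U) = -157/(5*U) (V(U) = (23/5 - 1*6**2)/U = (23/5 - 1*36)/U = (23/5 - 36)/U = -157/(5*U))
sqrt(-3/A(6, 4) + V(6))*g = sqrt(-3/6 - 157/5/6)*258 = sqrt(-3*1/6 - 157/5*1/6)*258 = sqrt(-1/2 - 157/30)*258 = sqrt(-86/15)*258 = (I*sqrt(1290)/15)*258 = 86*I*sqrt(1290)/5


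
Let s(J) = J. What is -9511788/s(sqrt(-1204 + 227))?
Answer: 9511788*I*sqrt(977)/977 ≈ 3.0431e+5*I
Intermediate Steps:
-9511788/s(sqrt(-1204 + 227)) = -9511788/sqrt(-1204 + 227) = -9511788*(-I*sqrt(977)/977) = -(-9511788)*I*sqrt(977)/977 = 9511788*I*sqrt(977)/977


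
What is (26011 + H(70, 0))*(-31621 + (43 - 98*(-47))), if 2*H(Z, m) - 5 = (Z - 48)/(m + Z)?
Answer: -24557412616/35 ≈ -7.0164e+8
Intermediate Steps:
H(Z, m) = 5/2 + (-48 + Z)/(2*(Z + m)) (H(Z, m) = 5/2 + ((Z - 48)/(m + Z))/2 = 5/2 + ((-48 + Z)/(Z + m))/2 = 5/2 + (-48 + Z)/(2*(Z + m)))
(26011 + H(70, 0))*(-31621 + (43 - 98*(-47))) = (26011 + (-24 + 3*70 + (5/2)*0)/(70 + 0))*(-31621 + (43 - 98*(-47))) = (26011 + (-24 + 210 + 0)/70)*(-31621 + (43 + 4606)) = (26011 + (1/70)*186)*(-31621 + 4649) = (26011 + 93/35)*(-26972) = (910478/35)*(-26972) = -24557412616/35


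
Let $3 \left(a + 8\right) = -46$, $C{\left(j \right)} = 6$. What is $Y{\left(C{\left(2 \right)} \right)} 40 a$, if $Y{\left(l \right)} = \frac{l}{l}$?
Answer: $- \frac{2800}{3} \approx -933.33$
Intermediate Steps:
$Y{\left(l \right)} = 1$
$a = - \frac{70}{3}$ ($a = -8 + \frac{1}{3} \left(-46\right) = -8 - \frac{46}{3} = - \frac{70}{3} \approx -23.333$)
$Y{\left(C{\left(2 \right)} \right)} 40 a = 1 \cdot 40 \left(- \frac{70}{3}\right) = 40 \left(- \frac{70}{3}\right) = - \frac{2800}{3}$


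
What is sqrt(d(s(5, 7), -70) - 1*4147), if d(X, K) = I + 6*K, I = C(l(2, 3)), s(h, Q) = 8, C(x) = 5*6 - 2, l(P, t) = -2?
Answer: I*sqrt(4539) ≈ 67.372*I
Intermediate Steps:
C(x) = 28 (C(x) = 30 - 2 = 28)
I = 28
d(X, K) = 28 + 6*K
sqrt(d(s(5, 7), -70) - 1*4147) = sqrt((28 + 6*(-70)) - 1*4147) = sqrt((28 - 420) - 4147) = sqrt(-392 - 4147) = sqrt(-4539) = I*sqrt(4539)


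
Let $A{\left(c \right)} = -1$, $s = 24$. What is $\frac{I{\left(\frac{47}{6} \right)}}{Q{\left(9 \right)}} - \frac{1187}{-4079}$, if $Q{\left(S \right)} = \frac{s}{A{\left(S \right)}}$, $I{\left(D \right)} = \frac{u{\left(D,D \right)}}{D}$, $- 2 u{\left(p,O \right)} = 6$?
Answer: $\frac{235393}{766852} \approx 0.30696$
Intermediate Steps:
$u{\left(p,O \right)} = -3$ ($u{\left(p,O \right)} = \left(- \frac{1}{2}\right) 6 = -3$)
$I{\left(D \right)} = - \frac{3}{D}$
$Q{\left(S \right)} = -24$ ($Q{\left(S \right)} = \frac{24}{-1} = 24 \left(-1\right) = -24$)
$\frac{I{\left(\frac{47}{6} \right)}}{Q{\left(9 \right)}} - \frac{1187}{-4079} = \frac{\left(-3\right) \frac{1}{47 \cdot \frac{1}{6}}}{-24} - \frac{1187}{-4079} = - \frac{3}{47 \cdot \frac{1}{6}} \left(- \frac{1}{24}\right) - - \frac{1187}{4079} = - \frac{3}{\frac{47}{6}} \left(- \frac{1}{24}\right) + \frac{1187}{4079} = \left(-3\right) \frac{6}{47} \left(- \frac{1}{24}\right) + \frac{1187}{4079} = \left(- \frac{18}{47}\right) \left(- \frac{1}{24}\right) + \frac{1187}{4079} = \frac{3}{188} + \frac{1187}{4079} = \frac{235393}{766852}$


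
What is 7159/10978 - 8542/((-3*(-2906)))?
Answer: -15680957/47853102 ≈ -0.32769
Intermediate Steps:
7159/10978 - 8542/((-3*(-2906))) = 7159*(1/10978) - 8542/8718 = 7159/10978 - 8542*1/8718 = 7159/10978 - 4271/4359 = -15680957/47853102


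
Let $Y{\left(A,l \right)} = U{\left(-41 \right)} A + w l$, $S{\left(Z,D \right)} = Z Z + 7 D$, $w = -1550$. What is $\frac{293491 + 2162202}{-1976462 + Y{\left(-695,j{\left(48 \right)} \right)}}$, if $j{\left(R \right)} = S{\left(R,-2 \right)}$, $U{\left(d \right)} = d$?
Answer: $- \frac{2455693}{5497467} \approx -0.4467$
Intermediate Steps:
$S{\left(Z,D \right)} = Z^{2} + 7 D$
$j{\left(R \right)} = -14 + R^{2}$ ($j{\left(R \right)} = R^{2} + 7 \left(-2\right) = R^{2} - 14 = -14 + R^{2}$)
$Y{\left(A,l \right)} = - 1550 l - 41 A$ ($Y{\left(A,l \right)} = - 41 A - 1550 l = - 1550 l - 41 A$)
$\frac{293491 + 2162202}{-1976462 + Y{\left(-695,j{\left(48 \right)} \right)}} = \frac{293491 + 2162202}{-1976462 - \left(-28495 + 1550 \left(-14 + 48^{2}\right)\right)} = \frac{2455693}{-1976462 + \left(- 1550 \left(-14 + 2304\right) + 28495\right)} = \frac{2455693}{-1976462 + \left(\left(-1550\right) 2290 + 28495\right)} = \frac{2455693}{-1976462 + \left(-3549500 + 28495\right)} = \frac{2455693}{-1976462 - 3521005} = \frac{2455693}{-5497467} = 2455693 \left(- \frac{1}{5497467}\right) = - \frac{2455693}{5497467}$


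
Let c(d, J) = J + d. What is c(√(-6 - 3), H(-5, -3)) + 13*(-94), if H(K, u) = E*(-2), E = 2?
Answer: -1226 + 3*I ≈ -1226.0 + 3.0*I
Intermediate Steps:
H(K, u) = -4 (H(K, u) = 2*(-2) = -4)
c(√(-6 - 3), H(-5, -3)) + 13*(-94) = (-4 + √(-6 - 3)) + 13*(-94) = (-4 + √(-9)) - 1222 = (-4 + 3*I) - 1222 = -1226 + 3*I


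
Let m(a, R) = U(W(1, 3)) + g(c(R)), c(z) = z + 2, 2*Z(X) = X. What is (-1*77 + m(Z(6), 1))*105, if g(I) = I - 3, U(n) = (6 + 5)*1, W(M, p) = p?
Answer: -6930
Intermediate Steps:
Z(X) = X/2
c(z) = 2 + z
U(n) = 11 (U(n) = 11*1 = 11)
g(I) = -3 + I
m(a, R) = 10 + R (m(a, R) = 11 + (-3 + (2 + R)) = 11 + (-1 + R) = 10 + R)
(-1*77 + m(Z(6), 1))*105 = (-1*77 + (10 + 1))*105 = (-77 + 11)*105 = -66*105 = -6930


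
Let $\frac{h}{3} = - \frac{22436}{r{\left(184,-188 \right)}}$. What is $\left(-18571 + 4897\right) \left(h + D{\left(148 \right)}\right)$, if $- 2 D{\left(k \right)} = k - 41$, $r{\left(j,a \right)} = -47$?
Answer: $- \frac{885986319}{47} \approx -1.8851 \cdot 10^{7}$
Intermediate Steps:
$D{\left(k \right)} = \frac{41}{2} - \frac{k}{2}$ ($D{\left(k \right)} = - \frac{k - 41}{2} = - \frac{-41 + k}{2} = \frac{41}{2} - \frac{k}{2}$)
$h = \frac{67308}{47}$ ($h = 3 \left(- \frac{22436}{-47}\right) = 3 \left(\left(-22436\right) \left(- \frac{1}{47}\right)\right) = 3 \cdot \frac{22436}{47} = \frac{67308}{47} \approx 1432.1$)
$\left(-18571 + 4897\right) \left(h + D{\left(148 \right)}\right) = \left(-18571 + 4897\right) \left(\frac{67308}{47} + \left(\frac{41}{2} - 74\right)\right) = - 13674 \left(\frac{67308}{47} + \left(\frac{41}{2} - 74\right)\right) = - 13674 \left(\frac{67308}{47} - \frac{107}{2}\right) = \left(-13674\right) \frac{129587}{94} = - \frac{885986319}{47}$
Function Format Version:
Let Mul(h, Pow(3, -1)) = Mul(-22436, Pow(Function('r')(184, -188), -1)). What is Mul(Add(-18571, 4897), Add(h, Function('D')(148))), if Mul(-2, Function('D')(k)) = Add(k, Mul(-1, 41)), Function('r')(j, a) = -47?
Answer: Rational(-885986319, 47) ≈ -1.8851e+7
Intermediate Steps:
Function('D')(k) = Add(Rational(41, 2), Mul(Rational(-1, 2), k)) (Function('D')(k) = Mul(Rational(-1, 2), Add(k, Mul(-1, 41))) = Mul(Rational(-1, 2), Add(k, -41)) = Mul(Rational(-1, 2), Add(-41, k)) = Add(Rational(41, 2), Mul(Rational(-1, 2), k)))
h = Rational(67308, 47) (h = Mul(3, Mul(-22436, Pow(-47, -1))) = Mul(3, Mul(-22436, Rational(-1, 47))) = Mul(3, Rational(22436, 47)) = Rational(67308, 47) ≈ 1432.1)
Mul(Add(-18571, 4897), Add(h, Function('D')(148))) = Mul(Add(-18571, 4897), Add(Rational(67308, 47), Add(Rational(41, 2), Mul(Rational(-1, 2), 148)))) = Mul(-13674, Add(Rational(67308, 47), Add(Rational(41, 2), -74))) = Mul(-13674, Add(Rational(67308, 47), Rational(-107, 2))) = Mul(-13674, Rational(129587, 94)) = Rational(-885986319, 47)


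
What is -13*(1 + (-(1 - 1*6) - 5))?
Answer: -13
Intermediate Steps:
-13*(1 + (-(1 - 1*6) - 5)) = -13*(1 + (-(1 - 6) - 5)) = -13*(1 + (-1*(-5) - 5)) = -13*(1 + (5 - 5)) = -13*(1 + 0) = -13*1 = -13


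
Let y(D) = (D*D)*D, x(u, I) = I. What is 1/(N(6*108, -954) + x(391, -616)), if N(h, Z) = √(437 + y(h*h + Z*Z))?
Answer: 616/2352743135595628981 + √2352743135596008437/2352743135595628981 ≈ 6.5195e-10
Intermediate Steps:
y(D) = D³ (y(D) = D²*D = D³)
N(h, Z) = √(437 + (Z² + h²)³) (N(h, Z) = √(437 + (h*h + Z*Z)³) = √(437 + (h² + Z²)³) = √(437 + (Z² + h²)³))
1/(N(6*108, -954) + x(391, -616)) = 1/(√(437 + ((-954)² + (6*108)²)³) - 616) = 1/(√(437 + (910116 + 648²)³) - 616) = 1/(√(437 + (910116 + 419904)³) - 616) = 1/(√(437 + 1330020³) - 616) = 1/(√(437 + 2352743135596008000) - 616) = 1/(√2352743135596008437 - 616) = 1/(-616 + √2352743135596008437)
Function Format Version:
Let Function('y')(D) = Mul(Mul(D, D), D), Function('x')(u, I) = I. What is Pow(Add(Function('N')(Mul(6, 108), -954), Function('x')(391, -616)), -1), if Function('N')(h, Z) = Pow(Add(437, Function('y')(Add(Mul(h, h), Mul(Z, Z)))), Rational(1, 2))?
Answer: Add(Rational(616, 2352743135595628981), Mul(Rational(1, 2352743135595628981), Pow(2352743135596008437, Rational(1, 2)))) ≈ 6.5195e-10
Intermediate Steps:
Function('y')(D) = Pow(D, 3) (Function('y')(D) = Mul(Pow(D, 2), D) = Pow(D, 3))
Function('N')(h, Z) = Pow(Add(437, Pow(Add(Pow(Z, 2), Pow(h, 2)), 3)), Rational(1, 2)) (Function('N')(h, Z) = Pow(Add(437, Pow(Add(Mul(h, h), Mul(Z, Z)), 3)), Rational(1, 2)) = Pow(Add(437, Pow(Add(Pow(h, 2), Pow(Z, 2)), 3)), Rational(1, 2)) = Pow(Add(437, Pow(Add(Pow(Z, 2), Pow(h, 2)), 3)), Rational(1, 2)))
Pow(Add(Function('N')(Mul(6, 108), -954), Function('x')(391, -616)), -1) = Pow(Add(Pow(Add(437, Pow(Add(Pow(-954, 2), Pow(Mul(6, 108), 2)), 3)), Rational(1, 2)), -616), -1) = Pow(Add(Pow(Add(437, Pow(Add(910116, Pow(648, 2)), 3)), Rational(1, 2)), -616), -1) = Pow(Add(Pow(Add(437, Pow(Add(910116, 419904), 3)), Rational(1, 2)), -616), -1) = Pow(Add(Pow(Add(437, Pow(1330020, 3)), Rational(1, 2)), -616), -1) = Pow(Add(Pow(Add(437, 2352743135596008000), Rational(1, 2)), -616), -1) = Pow(Add(Pow(2352743135596008437, Rational(1, 2)), -616), -1) = Pow(Add(-616, Pow(2352743135596008437, Rational(1, 2))), -1)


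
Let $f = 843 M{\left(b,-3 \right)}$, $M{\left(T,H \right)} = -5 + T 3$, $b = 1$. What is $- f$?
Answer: $1686$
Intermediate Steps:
$M{\left(T,H \right)} = -5 + 3 T$
$f = -1686$ ($f = 843 \left(-5 + 3 \cdot 1\right) = 843 \left(-5 + 3\right) = 843 \left(-2\right) = -1686$)
$- f = \left(-1\right) \left(-1686\right) = 1686$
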